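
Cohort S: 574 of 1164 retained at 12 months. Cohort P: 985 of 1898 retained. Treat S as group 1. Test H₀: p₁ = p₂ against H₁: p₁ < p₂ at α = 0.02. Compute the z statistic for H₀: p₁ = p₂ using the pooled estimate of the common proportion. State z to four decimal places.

z = -1.3884

p̂₁ = 574/1164 = 0.493127, p̂₂ = 985/1898 = 0.518967.
Pooled p̂ = (574+985)/(1164+1898) = 1559/3062 = 0.509144.
SE = √(0.249916 × 0.00138598) = 0.018611.
z = (0.493127 − 0.518967)/0.018611 = -0.025840/0.018611 = -1.3884.
p-value = P(Z < -1.388) ≈ 0.0825, so at α = 0.02 we fail to reject H₀.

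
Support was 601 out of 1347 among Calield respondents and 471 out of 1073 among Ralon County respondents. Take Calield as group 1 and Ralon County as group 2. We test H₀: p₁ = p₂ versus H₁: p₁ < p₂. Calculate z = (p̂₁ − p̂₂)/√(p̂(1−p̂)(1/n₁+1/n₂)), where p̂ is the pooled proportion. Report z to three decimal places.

z = 0.355

p̂₁ = 601/1347 ≈ 0.44618, p̂₂ = 471/1073 ≈ 0.43896.
Pooled p̂ = (601+471)/(1347+1073) = 1072/2420 = 0.44298.
SE = √(p̂(1−p̂)(1/n₁+1/n₂)) = √(0.44298·0.55702·0.00167436) = √(0.000413145) = 0.02033.
z = (0.44618 − 0.43896)/0.02033 = 0.00722/0.02033 = 0.355.
p-value = P(Z < 0.355) ≈ 0.6388.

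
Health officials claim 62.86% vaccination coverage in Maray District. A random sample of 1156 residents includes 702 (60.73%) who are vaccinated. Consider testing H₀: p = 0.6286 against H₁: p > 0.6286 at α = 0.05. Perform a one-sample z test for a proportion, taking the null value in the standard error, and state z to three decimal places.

p̂ = 702/1156 ≈ 0.60727.
Under H₀, SE = √(0.6286·0.3714/1156) = √(0.000201957) = 0.01421.
z = (0.60727 − 0.6286)/0.01421 = -0.02133/0.01421 = -1.501.
p-value = P(Z > -1.501) ≈ 0.9333. With α = 0.05, fail to reject H₀.

z = -1.501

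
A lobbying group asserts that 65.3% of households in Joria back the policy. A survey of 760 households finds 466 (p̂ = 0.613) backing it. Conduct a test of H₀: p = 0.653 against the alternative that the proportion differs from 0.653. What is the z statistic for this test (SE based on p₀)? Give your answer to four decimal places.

z = -2.3074

p̂ = 466/760 ≈ 0.613158.
Standard error under H₀: √(0.653×0.347/760) = 0.017267.
z = (0.613158 − 0.653)/0.017267 = -0.039842/0.017267 = -2.3074.
Two-sided p-value ≈ 2·Φ(−2.307) = 0.0210.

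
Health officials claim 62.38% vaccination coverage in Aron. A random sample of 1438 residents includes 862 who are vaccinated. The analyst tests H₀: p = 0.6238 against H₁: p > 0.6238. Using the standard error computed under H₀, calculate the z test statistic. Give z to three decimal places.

z = -1.907

p̂ = 862/1438 = 0.599444.
Under H₀, SE = √(0.6238·0.3762/1438) = √(0.000163194) = 0.012775.
z = (0.599444 − 0.6238)/0.012775 = -0.024356/0.012775 = -1.907.
p-value = P(Z > -1.907) ≈ 0.9717.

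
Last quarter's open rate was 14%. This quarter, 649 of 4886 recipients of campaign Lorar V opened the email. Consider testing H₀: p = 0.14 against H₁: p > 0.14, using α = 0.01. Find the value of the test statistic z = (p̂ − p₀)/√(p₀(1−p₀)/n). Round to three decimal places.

p̂ = 649/4886 = 0.132828.
SE = √(p₀(1−p₀)/n) = √(0.1204/4886) = 0.004964.
z = (0.132828 − 0.14)/0.004964 = -0.007172/0.004964 = -1.445.
p-value = P(Z > -1.445) ≈ 0.9257. With α = 0.01, fail to reject H₀.

z = -1.445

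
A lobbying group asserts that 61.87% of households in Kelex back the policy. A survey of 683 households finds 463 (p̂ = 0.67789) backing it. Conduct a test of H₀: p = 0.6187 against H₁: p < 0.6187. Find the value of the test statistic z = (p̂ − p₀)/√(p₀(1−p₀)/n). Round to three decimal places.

p̂ = 463/683 ≈ 0.677892.
Under H₀, SE = √(0.6187·0.3813/683) = √(0.000345403) = 0.018585.
z = (0.677892 − 0.6187)/0.018585 = 0.059192/0.018585 = 3.185.
p-value = P(Z < 3.185) ≈ 0.9993.

z = 3.185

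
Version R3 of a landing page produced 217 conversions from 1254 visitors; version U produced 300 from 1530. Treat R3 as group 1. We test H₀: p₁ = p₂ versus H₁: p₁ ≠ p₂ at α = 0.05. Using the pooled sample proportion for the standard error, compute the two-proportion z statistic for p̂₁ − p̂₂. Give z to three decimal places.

p̂₁ = 217/1254 ≈ 0.17305, p̂₂ = 300/1530 ≈ 0.19608.
Pooled p̂ = (217+300)/(1254+1530) = 517/2784 = 0.18570.
SE = √(0.151218 × 0.00145104) = 0.01481.
z = (0.17305 − 0.19608)/0.01481 = -0.02303/0.01481 = -1.555.
Two-sided p-value ≈ 2·Φ(−1.555) = 0.1200; since p > α = 0.05, fail to reject H₀.

z = -1.555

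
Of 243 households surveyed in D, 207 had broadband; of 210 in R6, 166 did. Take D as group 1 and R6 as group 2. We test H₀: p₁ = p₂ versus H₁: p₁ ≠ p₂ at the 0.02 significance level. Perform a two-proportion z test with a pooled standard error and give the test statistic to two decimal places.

p̂₁ = 207/243 ≈ 0.8519, p̂₂ = 166/210 ≈ 0.7905.
Pooled p̂ = (207+166)/(243+210) = 373/453 = 0.8234.
SE = √(p̂(1−p̂)(1/n₁+1/n₂)) = √(0.8234·0.1766·0.00887713) = √(0.00129085) = 0.0359.
z = (0.8519 − 0.7905)/0.0359 = 0.0614/0.0359 = 1.71.
Two-sided p-value ≈ 2·Φ(−1.708) = 0.0876. With α = 0.02, fail to reject H₀.

z = 1.71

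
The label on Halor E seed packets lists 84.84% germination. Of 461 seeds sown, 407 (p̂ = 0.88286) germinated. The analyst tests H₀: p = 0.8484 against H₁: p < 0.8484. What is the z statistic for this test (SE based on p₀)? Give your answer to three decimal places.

z = 2.063

p̂ = 407/461 = 0.88286.
Under H₀, SE = √(0.8484·0.1516/461) = √(0.000278997) = 0.01670.
z = (0.88286 − 0.8484)/0.01670 = 0.03446/0.01670 = 2.063.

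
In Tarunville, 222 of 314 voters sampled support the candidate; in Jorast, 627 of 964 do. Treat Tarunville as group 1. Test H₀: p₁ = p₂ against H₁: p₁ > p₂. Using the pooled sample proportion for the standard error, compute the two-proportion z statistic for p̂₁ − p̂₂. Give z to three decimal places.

z = 1.844

p̂₁ = 222/314 ≈ 0.707006, p̂₂ = 627/964 ≈ 0.650415.
Pooled p̂ = (222+627)/(314+964) = 849/1278 = 0.664319.
SE = √(p̂(1−p̂)(1/n₁+1/n₂)) = √(0.664319·0.335681·0.00422206) = √(0.000941515) = 0.030684.
z = (0.707006 − 0.650415)/0.030684 = 0.056591/0.030684 = 1.844.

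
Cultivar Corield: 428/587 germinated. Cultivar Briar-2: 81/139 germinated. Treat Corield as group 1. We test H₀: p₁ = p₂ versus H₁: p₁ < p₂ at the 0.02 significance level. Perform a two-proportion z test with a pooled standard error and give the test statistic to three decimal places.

z = 3.390

p̂₁ = 428/587 = 0.72913, p̂₂ = 81/139 = 0.58273.
Pooled p̂ = (428+81)/(587+139) = 509/726 = 0.70110.
SE = √(0.209558 × 0.00889782) = 0.04318.
z = (0.72913 − 0.58273)/0.04318 = 0.14640/0.04318 = 3.390.
p-value = P(Z < 3.390) ≈ 0.9997; since p > α = 0.02, fail to reject H₀.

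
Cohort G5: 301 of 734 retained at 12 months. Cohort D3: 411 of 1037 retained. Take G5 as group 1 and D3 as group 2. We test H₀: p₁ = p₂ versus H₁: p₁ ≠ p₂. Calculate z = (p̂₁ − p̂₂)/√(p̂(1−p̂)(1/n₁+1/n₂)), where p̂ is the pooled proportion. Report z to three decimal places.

p̂₁ = 301/734 = 0.41008, p̂₂ = 411/1037 = 0.39634.
Pooled p̂ = (301+411)/(734+1037) = 712/1771 = 0.40203.
SE = √(0.240402 × 0.00232672) = 0.02365.
z = (0.41008 − 0.39634)/0.02365 = 0.01374/0.02365 = 0.581.

z = 0.581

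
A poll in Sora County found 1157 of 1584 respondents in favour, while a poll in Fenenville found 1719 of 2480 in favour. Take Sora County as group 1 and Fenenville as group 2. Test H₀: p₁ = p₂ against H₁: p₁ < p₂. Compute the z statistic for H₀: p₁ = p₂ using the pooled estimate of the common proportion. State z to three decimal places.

z = 2.549

p̂₁ = 1157/1584 = 0.730429, p̂₂ = 1719/2480 = 0.693145.
Pooled p̂ = (1157+1719)/(1584+2480) = 2876/4064 = 0.707677.
SE = √(0.20687 × 0.00103454) = 0.014629.
z = (0.730429 − 0.693145)/0.014629 = 0.037284/0.014629 = 2.549.
p-value = P(Z < 2.549) ≈ 0.9946.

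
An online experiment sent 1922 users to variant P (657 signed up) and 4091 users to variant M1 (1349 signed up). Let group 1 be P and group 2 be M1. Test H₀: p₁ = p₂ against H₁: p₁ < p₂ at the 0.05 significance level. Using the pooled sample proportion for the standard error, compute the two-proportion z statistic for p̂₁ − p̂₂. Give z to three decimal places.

p̂₁ = 657/1922 ≈ 0.341831, p̂₂ = 1349/4091 ≈ 0.329748.
Pooled p̂ = (657+1349)/(1922+4091) = 2006/6013 = 0.333611.
SE = √(p̂(1−p̂)(1/n₁+1/n₂)) = √(0.333611·0.666389·0.00076473) = √(0.000170011) = 0.013039.
z = (0.341831 − 0.329748)/0.013039 = 0.012083/0.013039 = 0.927.
p-value = P(Z < 0.927) ≈ 0.8230. With α = 0.05, fail to reject H₀.

z = 0.927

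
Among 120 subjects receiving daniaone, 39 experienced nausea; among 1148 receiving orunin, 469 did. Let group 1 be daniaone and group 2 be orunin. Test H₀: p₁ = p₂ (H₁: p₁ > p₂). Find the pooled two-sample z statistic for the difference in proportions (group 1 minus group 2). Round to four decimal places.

p̂₁ = 39/120 = 0.325000, p̂₂ = 469/1148 = 0.408537.
Pooled p̂ = (39+469)/(120+1148) = 508/1268 = 0.400631.
SE = √(p̂(1−p̂)(1/n₁+1/n₂)) = √(0.400631·0.599369·0.00920441) = √(0.00221022) = 0.047013.
z = (0.325000 − 0.408537)/0.047013 = -0.083537/0.047013 = -1.7769.
p-value = P(Z > -1.777) ≈ 0.9622.

z = -1.7769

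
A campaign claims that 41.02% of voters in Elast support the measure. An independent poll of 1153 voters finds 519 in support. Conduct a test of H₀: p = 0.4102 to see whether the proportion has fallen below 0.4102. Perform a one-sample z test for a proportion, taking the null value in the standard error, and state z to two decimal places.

z = 2.76

p̂ = 519/1153 ≈ 0.45013.
SE = √(p₀(1−p₀)/n) = √(0.24194/1153) = 0.01449.
z = (0.45013 − 0.4102)/0.01449 = 0.03993/0.01449 = 2.76.
p-value = P(Z < 2.757) ≈ 0.9971.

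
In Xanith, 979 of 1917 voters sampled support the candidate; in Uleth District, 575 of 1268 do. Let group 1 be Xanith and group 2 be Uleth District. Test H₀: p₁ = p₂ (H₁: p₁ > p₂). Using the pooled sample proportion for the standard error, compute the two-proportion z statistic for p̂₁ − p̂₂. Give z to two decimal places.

z = 3.16

p̂₁ = 979/1917 ≈ 0.5107, p̂₂ = 575/1268 ≈ 0.4535.
Pooled p̂ = (979+575)/(1917+1268) = 1554/3185 = 0.4879.
SE = √(p̂(1−p̂)(1/n₁+1/n₂)) = √(0.4879·0.5121·0.00131029) = √(0.000327382) = 0.0181.
z = (0.5107 − 0.4535)/0.0181 = 0.0572/0.0181 = 3.16.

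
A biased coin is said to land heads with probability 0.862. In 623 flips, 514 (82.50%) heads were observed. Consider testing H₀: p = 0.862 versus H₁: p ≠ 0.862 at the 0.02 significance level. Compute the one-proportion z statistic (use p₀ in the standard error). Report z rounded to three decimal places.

p̂ = 514/623 ≈ 0.825040.
Standard error under H₀: √(0.862×0.138/623) = 0.013818.
z = (0.825040 − 0.862)/0.013818 = -0.036960/0.013818 = -2.675.
p-value = 2·P(Z > 2.675) ≈ 0.0075, so at α = 0.02 we reject H₀.

z = -2.675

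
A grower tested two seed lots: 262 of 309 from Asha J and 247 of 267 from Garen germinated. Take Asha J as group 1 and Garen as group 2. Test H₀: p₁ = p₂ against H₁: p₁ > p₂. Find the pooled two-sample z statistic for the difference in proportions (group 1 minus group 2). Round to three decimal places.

z = -2.882

p̂₁ = 262/309 ≈ 0.847896, p̂₂ = 247/267 ≈ 0.925094.
Pooled p̂ = (262+247)/(309+267) = 509/576 = 0.883681.
SE = √(0.102789 × 0.00698156) = 0.026789.
z = (0.847896 − 0.925094)/0.026789 = -0.077198/0.026789 = -2.882.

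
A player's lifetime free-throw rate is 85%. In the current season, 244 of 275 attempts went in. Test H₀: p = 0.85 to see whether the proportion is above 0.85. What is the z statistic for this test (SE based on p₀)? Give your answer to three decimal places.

z = 1.731

p̂ = 244/275 ≈ 0.88727.
SE = √(p₀(1−p₀)/n) = √(0.1275/275) = 0.02153.
z = (0.88727 − 0.85)/0.02153 = 0.03727/0.02153 = 1.731.
p-value = P(Z > 1.731) ≈ 0.0417.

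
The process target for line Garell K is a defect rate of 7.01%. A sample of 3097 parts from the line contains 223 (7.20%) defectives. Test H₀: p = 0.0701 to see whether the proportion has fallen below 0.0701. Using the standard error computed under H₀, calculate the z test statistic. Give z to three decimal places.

p̂ = 223/3097 ≈ 0.072005.
Standard error under H₀: √(0.0701×0.9299/3097) = 0.004588.
z = (0.072005 − 0.0701)/0.004588 = 0.001905/0.004588 = 0.415.

z = 0.415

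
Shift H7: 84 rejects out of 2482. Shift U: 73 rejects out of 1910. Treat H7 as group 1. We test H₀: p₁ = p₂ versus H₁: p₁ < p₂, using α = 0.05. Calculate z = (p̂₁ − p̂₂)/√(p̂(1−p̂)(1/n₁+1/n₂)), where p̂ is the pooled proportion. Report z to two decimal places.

z = -0.77

p̂₁ = 84/2482 ≈ 0.0338, p̂₂ = 73/1910 ≈ 0.0382.
Pooled p̂ = (84+73)/(2482+1910) = 157/4392 = 0.0357.
SE = √(p̂(1−p̂)(1/n₁+1/n₂)) = √(0.0357·0.9643·0.000926461) = √(3.19342e-05) = 0.0057.
z = (0.0338 − 0.0382)/0.0057 = -0.0044/0.0057 = -0.77.
p-value = P(Z < -0.774) ≈ 0.2193. With α = 0.05, fail to reject H₀.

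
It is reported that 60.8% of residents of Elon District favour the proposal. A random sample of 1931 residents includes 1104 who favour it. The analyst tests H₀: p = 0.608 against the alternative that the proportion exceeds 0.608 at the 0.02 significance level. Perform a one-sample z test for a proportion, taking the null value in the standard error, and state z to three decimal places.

p̂ = 1104/1931 ≈ 0.571724.
SE = √(p₀(1−p₀)/n) = √(0.23834/1931) = 0.011110.
z = (0.571724 − 0.608)/0.011110 = -0.036276/0.011110 = -3.265.
p-value = P(Z > -3.265) ≈ 0.9995; since p > α = 0.02, fail to reject H₀.

z = -3.265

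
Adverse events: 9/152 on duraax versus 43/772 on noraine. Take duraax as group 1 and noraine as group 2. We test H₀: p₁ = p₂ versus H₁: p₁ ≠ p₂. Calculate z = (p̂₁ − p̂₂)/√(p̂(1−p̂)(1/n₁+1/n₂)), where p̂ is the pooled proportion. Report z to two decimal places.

z = 0.17

p̂₁ = 9/152 ≈ 0.0592, p̂₂ = 43/772 ≈ 0.0557.
Pooled p̂ = (9+43)/(152+772) = 52/924 = 0.0563.
SE = √(p̂(1−p̂)(1/n₁+1/n₂)) = √(0.0563·0.9437·0.00787428) = √(0.000418203) = 0.0205.
z = (0.0592 − 0.0557)/0.0205 = 0.0035/0.0205 = 0.17.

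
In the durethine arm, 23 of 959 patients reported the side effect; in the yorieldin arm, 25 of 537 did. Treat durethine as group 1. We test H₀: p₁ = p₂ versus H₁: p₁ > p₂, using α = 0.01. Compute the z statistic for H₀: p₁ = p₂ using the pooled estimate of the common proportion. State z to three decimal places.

z = -2.376

p̂₁ = 23/959 ≈ 0.02398, p̂₂ = 25/537 ≈ 0.04655.
Pooled p̂ = (23+25)/(959+537) = 48/1496 = 0.03209.
SE = √(p̂(1−p̂)(1/n₁+1/n₂)) = √(0.03209·0.96791·0.00290495) = √(9.02164e-05) = 0.00950.
z = (0.02398 − 0.04655)/0.00950 = -0.02257/0.00950 = -2.376.
p-value = P(Z > -2.376) ≈ 0.9913. With α = 0.01, fail to reject H₀.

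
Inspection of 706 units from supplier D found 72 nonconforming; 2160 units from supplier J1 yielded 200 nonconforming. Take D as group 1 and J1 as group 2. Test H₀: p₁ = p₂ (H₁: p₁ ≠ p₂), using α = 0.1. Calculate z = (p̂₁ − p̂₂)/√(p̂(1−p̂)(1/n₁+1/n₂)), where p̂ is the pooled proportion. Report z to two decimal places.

p̂₁ = 72/706 ≈ 0.1020, p̂₂ = 200/2160 ≈ 0.0926.
Pooled p̂ = (72+200)/(706+2160) = 272/2866 = 0.0949.
SE = √(p̂(1−p̂)(1/n₁+1/n₂)) = √(0.0949·0.9051·0.00187939) = √(0.000161437) = 0.0127.
z = (0.1020 − 0.0926)/0.0127 = 0.0094/0.0127 = 0.74.
Two-sided p-value ≈ 2·Φ(−0.739) = 0.4599. With α = 0.1, fail to reject H₀.

z = 0.74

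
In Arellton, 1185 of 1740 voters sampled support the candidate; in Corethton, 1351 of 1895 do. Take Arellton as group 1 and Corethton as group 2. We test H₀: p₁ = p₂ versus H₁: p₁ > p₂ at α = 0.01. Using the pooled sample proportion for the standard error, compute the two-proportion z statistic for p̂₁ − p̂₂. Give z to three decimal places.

z = -2.092

p̂₁ = 1185/1740 ≈ 0.68103, p̂₂ = 1351/1895 ≈ 0.71293.
Pooled p̂ = (1185+1351)/(1740+1895) = 2536/3635 = 0.69766.
SE = √(0.21093 × 0.00110242) = 0.01525.
z = (0.68103 − 0.71293)/0.01525 = -0.03190/0.01525 = -2.092.
p-value = P(Z > -2.092) ≈ 0.9818; since p > α = 0.01, fail to reject H₀.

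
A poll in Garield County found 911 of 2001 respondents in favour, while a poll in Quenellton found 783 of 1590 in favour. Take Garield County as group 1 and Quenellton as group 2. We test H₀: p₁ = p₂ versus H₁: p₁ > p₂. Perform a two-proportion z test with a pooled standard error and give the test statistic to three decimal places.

z = -2.217

p̂₁ = 911/2001 = 0.45527, p̂₂ = 783/1590 = 0.49245.
Pooled p̂ = (911+783)/(2001+1590) = 1694/3591 = 0.47173.
SE = √(p̂(1−p̂)(1/n₁+1/n₂)) = √(0.47173·0.52827·0.00112868) = √(0.000281269) = 0.01677.
z = (0.45527 − 0.49245)/0.01677 = -0.03718/0.01677 = -2.217.
p-value = P(Z > -2.217) ≈ 0.9867.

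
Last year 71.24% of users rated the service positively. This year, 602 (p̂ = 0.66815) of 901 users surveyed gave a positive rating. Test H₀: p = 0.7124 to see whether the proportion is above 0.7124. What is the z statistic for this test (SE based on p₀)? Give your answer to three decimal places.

z = -2.935

p̂ = 602/901 = 0.668147.
Under H₀, SE = √(0.7124·0.2876/901) = √(0.000227399) = 0.015080.
z = (0.668147 − 0.7124)/0.015080 = -0.044253/0.015080 = -2.935.
p-value = P(Z > -2.935) ≈ 0.9983.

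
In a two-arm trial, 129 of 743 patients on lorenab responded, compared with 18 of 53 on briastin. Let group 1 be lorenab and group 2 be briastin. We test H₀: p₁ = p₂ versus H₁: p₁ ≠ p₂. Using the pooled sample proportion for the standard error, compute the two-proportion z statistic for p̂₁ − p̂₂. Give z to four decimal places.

p̂₁ = 129/743 = 0.173620, p̂₂ = 18/53 = 0.339623.
Pooled p̂ = (129+18)/(743+53) = 147/796 = 0.184673.
SE = √(0.150569 × 0.0202138) = 0.055169.
z = (0.173620 − 0.339623)/0.055169 = -0.166003/0.055169 = -3.0090.
p-value = 2·P(Z > 3.009) ≈ 0.0026.

z = -3.0090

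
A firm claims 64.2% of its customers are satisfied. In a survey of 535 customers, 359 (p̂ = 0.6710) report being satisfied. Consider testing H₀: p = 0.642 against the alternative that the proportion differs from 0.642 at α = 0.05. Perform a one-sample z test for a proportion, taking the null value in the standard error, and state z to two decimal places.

p̂ = 359/535 ≈ 0.6710.
SE = √(p₀(1−p₀)/n) = √(0.22984/535) = 0.0207.
z = (0.6710 − 0.642)/0.0207 = 0.0290/0.0207 = 1.40.
Two-sided p-value ≈ 2·Φ(−1.401) = 0.1614; since p > α = 0.05, fail to reject H₀.

z = 1.40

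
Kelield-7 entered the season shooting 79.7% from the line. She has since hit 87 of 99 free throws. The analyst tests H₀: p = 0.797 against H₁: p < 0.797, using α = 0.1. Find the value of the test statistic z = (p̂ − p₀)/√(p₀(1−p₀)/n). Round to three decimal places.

p̂ = 87/99 = 0.87879.
SE = √(p₀(1−p₀)/n) = √(0.16179/99) = 0.04043.
z = (0.87879 − 0.797)/0.04043 = 0.08179/0.04043 = 2.023.
p-value = P(Z < 2.023) ≈ 0.9785, so at α = 0.1 we fail to reject H₀.

z = 2.023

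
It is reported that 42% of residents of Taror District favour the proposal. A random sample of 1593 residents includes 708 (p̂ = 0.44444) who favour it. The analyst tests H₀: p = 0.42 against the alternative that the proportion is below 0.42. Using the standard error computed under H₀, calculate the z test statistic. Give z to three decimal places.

z = 1.977

p̂ = 708/1593 ≈ 0.444444.
SE = √(p₀(1−p₀)/n) = √(0.2436/1593) = 0.012366.
z = (0.444444 − 0.42)/0.012366 = 0.024444/0.012366 = 1.977.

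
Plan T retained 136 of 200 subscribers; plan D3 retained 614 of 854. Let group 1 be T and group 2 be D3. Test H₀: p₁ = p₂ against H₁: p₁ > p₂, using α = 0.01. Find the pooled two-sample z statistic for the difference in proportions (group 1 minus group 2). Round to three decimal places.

z = -1.095

p̂₁ = 136/200 ≈ 0.68000, p̂₂ = 614/854 ≈ 0.71897.
Pooled p̂ = (136+614)/(200+854) = 750/1054 = 0.71157.
SE = √(0.205236 × 0.00617096) = 0.03559.
z = (0.68000 − 0.71897)/0.03559 = -0.03897/0.03559 = -1.095.
p-value = P(Z > -1.095) ≈ 0.8632. With α = 0.01, fail to reject H₀.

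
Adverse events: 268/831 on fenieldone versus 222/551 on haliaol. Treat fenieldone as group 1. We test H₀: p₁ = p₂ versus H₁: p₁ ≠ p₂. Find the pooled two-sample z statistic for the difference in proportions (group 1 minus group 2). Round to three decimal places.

p̂₁ = 268/831 ≈ 0.32250, p̂₂ = 222/551 ≈ 0.40290.
Pooled p̂ = (268+222)/(831+551) = 490/1382 = 0.35456.
SE = √(0.228847 × 0.00301825) = 0.02628.
z = (0.32250 − 0.40290)/0.02628 = -0.08040/0.02628 = -3.059.
Two-sided p-value ≈ 2·Φ(−3.059) = 0.0022.

z = -3.059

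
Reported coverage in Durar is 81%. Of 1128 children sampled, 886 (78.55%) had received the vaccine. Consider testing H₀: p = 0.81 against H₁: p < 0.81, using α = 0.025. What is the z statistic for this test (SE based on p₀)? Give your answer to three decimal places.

z = -2.101

p̂ = 886/1128 = 0.78546.
SE = √(p₀(1−p₀)/n) = √(0.1539/1128) = 0.01168.
z = (0.78546 − 0.81)/0.01168 = -0.02454/0.01168 = -2.101.
p-value = P(Z < -2.101) ≈ 0.0178; since p < α = 0.025, reject H₀.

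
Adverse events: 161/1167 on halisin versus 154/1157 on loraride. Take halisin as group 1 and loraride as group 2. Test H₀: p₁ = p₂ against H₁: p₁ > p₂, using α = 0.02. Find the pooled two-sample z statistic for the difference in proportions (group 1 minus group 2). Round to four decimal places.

z = 0.3421

p̂₁ = 161/1167 ≈ 0.137961, p̂₂ = 154/1157 ≈ 0.133103.
Pooled p̂ = (161+154)/(1167+1157) = 315/2324 = 0.135542.
SE = √(0.11717 × 0.0017212) = 0.014201.
z = (0.137961 − 0.133103)/0.014201 = 0.004858/0.014201 = 0.3421.
p-value = P(Z > 0.342) ≈ 0.3662, so at α = 0.02 we fail to reject H₀.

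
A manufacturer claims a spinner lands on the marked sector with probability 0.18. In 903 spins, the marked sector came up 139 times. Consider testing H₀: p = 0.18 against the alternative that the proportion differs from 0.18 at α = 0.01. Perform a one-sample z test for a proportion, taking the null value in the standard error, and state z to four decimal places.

z = -2.0390

p̂ = 139/903 = 0.153931.
SE = √(p₀(1−p₀)/n) = √(0.1476/903) = 0.012785.
z = (0.153931 − 0.18)/0.012785 = -0.026069/0.012785 = -2.0390.
p-value = 2·P(Z > 2.039) ≈ 0.0414, so at α = 0.01 we fail to reject H₀.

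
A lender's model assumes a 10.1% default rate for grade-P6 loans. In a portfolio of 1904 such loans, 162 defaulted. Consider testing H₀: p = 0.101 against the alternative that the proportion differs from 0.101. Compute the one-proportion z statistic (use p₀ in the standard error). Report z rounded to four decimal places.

z = -2.3048

p̂ = 162/1904 ≈ 0.0850840.
Under H₀, SE = √(0.101·0.899/1904) = √(4.76886e-05) = 0.0069057.
z = (0.0850840 − 0.101)/0.0069057 = -0.0159160/0.0069057 = -2.3048.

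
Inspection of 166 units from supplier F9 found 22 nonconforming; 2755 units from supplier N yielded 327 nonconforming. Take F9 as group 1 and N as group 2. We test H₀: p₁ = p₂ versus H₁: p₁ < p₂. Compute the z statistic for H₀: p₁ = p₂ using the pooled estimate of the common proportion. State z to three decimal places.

p̂₁ = 22/166 = 0.13253, p̂₂ = 327/2755 = 0.11869.
Pooled p̂ = (22+327)/(166+2755) = 349/2921 = 0.11948.
SE = √(p̂(1−p̂)(1/n₁+1/n₂)) = √(0.11948·0.88052·0.00638707) = √(0.000671947) = 0.02592.
z = (0.13253 − 0.11869)/0.02592 = 0.01384/0.02592 = 0.534.
p-value = P(Z < 0.534) ≈ 0.7033.

z = 0.534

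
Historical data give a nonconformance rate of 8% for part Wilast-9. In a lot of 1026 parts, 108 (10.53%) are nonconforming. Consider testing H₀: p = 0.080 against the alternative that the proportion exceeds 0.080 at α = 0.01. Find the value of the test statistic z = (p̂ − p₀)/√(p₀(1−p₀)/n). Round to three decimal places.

z = 2.983

p̂ = 108/1026 = 0.105263.
Under H₀, SE = √(0.08·0.92/1026) = √(7.17349e-05) = 0.008470.
z = (0.105263 − 0.08)/0.008470 = 0.025263/0.008470 = 2.983.
p-value = P(Z > 2.983) ≈ 0.0014, so at α = 0.01 we reject H₀.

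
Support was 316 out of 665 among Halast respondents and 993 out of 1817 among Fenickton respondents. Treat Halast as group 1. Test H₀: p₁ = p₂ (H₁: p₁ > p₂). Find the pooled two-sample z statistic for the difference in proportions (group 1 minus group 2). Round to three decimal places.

z = -3.152

p̂₁ = 316/665 = 0.47519, p̂₂ = 993/1817 = 0.54651.
Pooled p̂ = (316+993)/(665+1817) = 1309/2482 = 0.52740.
SE = √(0.249249 × 0.00205412) = 0.02263.
z = (0.47519 − 0.54651)/0.02263 = -0.07132/0.02263 = -3.152.
p-value = P(Z > -3.152) ≈ 0.9992.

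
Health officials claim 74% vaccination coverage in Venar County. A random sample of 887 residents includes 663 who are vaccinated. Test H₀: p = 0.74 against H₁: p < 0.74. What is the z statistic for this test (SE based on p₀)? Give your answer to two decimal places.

p̂ = 663/887 ≈ 0.7475.
Standard error under H₀: √(0.74×0.26/887) = 0.0147.
z = (0.7475 − 0.74)/0.0147 = 0.0075/0.0147 = 0.51.

z = 0.51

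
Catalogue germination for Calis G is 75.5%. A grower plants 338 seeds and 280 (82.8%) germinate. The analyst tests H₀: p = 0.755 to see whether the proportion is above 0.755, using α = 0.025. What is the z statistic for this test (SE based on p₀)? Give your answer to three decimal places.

z = 3.138

p̂ = 280/338 = 0.82840.
Standard error under H₀: √(0.755×0.245/338) = 0.02339.
z = (0.82840 − 0.755)/0.02339 = 0.07340/0.02339 = 3.138.
p-value = P(Z > 3.138) ≈ 0.0009. With α = 0.025, reject H₀.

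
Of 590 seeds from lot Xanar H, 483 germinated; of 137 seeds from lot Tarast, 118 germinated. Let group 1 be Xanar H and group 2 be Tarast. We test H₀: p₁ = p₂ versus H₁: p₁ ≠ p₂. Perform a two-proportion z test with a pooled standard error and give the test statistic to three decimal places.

p̂₁ = 483/590 ≈ 0.81864, p̂₂ = 118/137 ≈ 0.86131.
Pooled p̂ = (483+118)/(590+137) = 601/727 = 0.82669.
SE = √(0.143277 × 0.00899419) = 0.03590.
z = (0.81864 − 0.86131)/0.03590 = -0.04267/0.03590 = -1.189.

z = -1.189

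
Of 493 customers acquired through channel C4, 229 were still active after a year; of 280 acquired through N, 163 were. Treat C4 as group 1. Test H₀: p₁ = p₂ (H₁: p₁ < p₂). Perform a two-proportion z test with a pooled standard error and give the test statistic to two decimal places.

p̂₁ = 229/493 = 0.4645, p̂₂ = 163/280 = 0.5821.
Pooled p̂ = (229+163)/(493+280) = 392/773 = 0.5071.
SE = √(0.249949 × 0.00559983) = 0.0374.
z = (0.4645 − 0.5821)/0.0374 = -0.1176/0.0374 = -3.14.

z = -3.14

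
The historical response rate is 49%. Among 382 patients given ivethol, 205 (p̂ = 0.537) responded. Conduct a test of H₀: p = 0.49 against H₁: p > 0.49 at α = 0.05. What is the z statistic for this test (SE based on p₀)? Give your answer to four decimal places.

p̂ = 205/382 ≈ 0.536649.
Standard error under H₀: √(0.49×0.51/382) = 0.025577.
z = (0.536649 − 0.49)/0.025577 = 0.046649/0.025577 = 1.8239.
p-value = P(Z > 1.824) ≈ 0.0341. With α = 0.05, reject H₀.

z = 1.8239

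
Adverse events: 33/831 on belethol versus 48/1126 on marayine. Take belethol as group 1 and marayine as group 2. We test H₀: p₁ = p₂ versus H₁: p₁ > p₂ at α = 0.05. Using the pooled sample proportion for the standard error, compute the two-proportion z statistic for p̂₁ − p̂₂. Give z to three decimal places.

z = -0.320

p̂₁ = 33/831 ≈ 0.039711, p̂₂ = 48/1126 ≈ 0.042629.
Pooled p̂ = (33+48)/(831+1126) = 81/1957 = 0.041390.
SE = √(0.0396768 × 0.00209147) = 0.009109.
z = (0.039711 − 0.042629)/0.009109 = -0.002918/0.009109 = -0.320.
p-value = P(Z > -0.320) ≈ 0.6256; since p > α = 0.05, fail to reject H₀.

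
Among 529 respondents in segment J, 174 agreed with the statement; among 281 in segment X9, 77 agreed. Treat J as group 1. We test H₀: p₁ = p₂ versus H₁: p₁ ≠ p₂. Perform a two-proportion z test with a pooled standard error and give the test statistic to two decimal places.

p̂₁ = 174/529 = 0.3289, p̂₂ = 77/281 = 0.2740.
Pooled p̂ = (174+77)/(529+281) = 251/810 = 0.3099.
SE = √(0.213853 × 0.00544908) = 0.0341.
z = (0.3289 − 0.2740)/0.0341 = 0.0549/0.0341 = 1.61.
p-value = 2·P(Z > 1.608) ≈ 0.1078.

z = 1.61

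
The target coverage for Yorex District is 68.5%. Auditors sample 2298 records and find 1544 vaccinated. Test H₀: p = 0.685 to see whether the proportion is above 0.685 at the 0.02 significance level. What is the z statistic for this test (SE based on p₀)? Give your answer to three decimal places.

z = -1.353

p̂ = 1544/2298 = 0.67189.
Under H₀, SE = √(0.685·0.315/2298) = √(9.38969e-05) = 0.00969.
z = (0.67189 − 0.685)/0.00969 = -0.01311/0.00969 = -1.353.
p-value = P(Z > -1.353) ≈ 0.9120. With α = 0.02, fail to reject H₀.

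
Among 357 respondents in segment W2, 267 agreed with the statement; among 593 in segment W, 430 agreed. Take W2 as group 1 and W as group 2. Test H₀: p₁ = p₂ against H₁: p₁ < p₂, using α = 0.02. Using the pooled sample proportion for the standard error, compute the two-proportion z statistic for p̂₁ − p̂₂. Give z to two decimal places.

p̂₁ = 267/357 ≈ 0.7479, p̂₂ = 430/593 ≈ 0.7251.
Pooled p̂ = (267+430)/(357+593) = 697/950 = 0.7337.
SE = √(p̂(1−p̂)(1/n₁+1/n₂)) = √(0.7337·0.2663·0.00448746) = √(0.000876813) = 0.0296.
z = (0.7479 − 0.7251)/0.0296 = 0.0228/0.0296 = 0.77.
p-value = P(Z < 0.769) ≈ 0.7791. With α = 0.02, fail to reject H₀.

z = 0.77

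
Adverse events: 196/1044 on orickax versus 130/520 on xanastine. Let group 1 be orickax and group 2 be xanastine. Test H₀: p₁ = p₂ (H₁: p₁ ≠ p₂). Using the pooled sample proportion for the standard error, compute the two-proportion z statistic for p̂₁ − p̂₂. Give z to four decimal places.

z = -2.8557

p̂₁ = 196/1044 ≈ 0.187739, p̂₂ = 130/520 ≈ 0.250000.
Pooled p̂ = (196+130)/(1044+520) = 326/1564 = 0.208440.
SE = √(p̂(1−p̂)(1/n₁+1/n₂)) = √(0.208440·0.791560·0.00288093) = √(0.000475333) = 0.021802.
z = (0.187739 − 0.250000)/0.021802 = -0.062261/0.021802 = -2.8557.
Two-sided p-value ≈ 2·Φ(−2.856) = 0.0043.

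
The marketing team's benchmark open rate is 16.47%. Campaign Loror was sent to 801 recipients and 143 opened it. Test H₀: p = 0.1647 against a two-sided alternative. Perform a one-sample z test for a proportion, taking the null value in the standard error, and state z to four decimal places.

z = 1.0550

p̂ = 143/801 ≈ 0.1785268.
Standard error under H₀: √(0.1647×0.8353/801) = 0.0131054.
z = (0.1785268 − 0.1647)/0.0131054 = 0.0138268/0.0131054 = 1.0550.
Two-sided p-value ≈ 2·Φ(−1.055) = 0.2914.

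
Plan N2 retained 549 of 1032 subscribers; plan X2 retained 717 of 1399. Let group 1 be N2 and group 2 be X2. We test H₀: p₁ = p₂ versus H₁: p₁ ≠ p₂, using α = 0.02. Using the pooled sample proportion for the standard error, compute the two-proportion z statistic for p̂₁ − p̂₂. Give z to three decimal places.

z = 0.950

p̂₁ = 549/1032 ≈ 0.53198, p̂₂ = 717/1399 ≈ 0.51251.
Pooled p̂ = (549+717)/(1032+1399) = 1266/2431 = 0.52077.
SE = √(p̂(1−p̂)(1/n₁+1/n₂)) = √(0.52077·0.47923·0.00168379) = √(0.000420221) = 0.02050.
z = (0.53198 − 0.51251)/0.02050 = 0.01947/0.02050 = 0.950.
Two-sided p-value ≈ 2·Φ(−0.950) = 0.3423. With α = 0.02, fail to reject H₀.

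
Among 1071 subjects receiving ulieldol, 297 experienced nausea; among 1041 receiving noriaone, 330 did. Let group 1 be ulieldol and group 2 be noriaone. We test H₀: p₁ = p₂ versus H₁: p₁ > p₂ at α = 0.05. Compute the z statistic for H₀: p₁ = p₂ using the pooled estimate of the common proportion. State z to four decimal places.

z = -1.9961

p̂₁ = 297/1071 ≈ 0.277311, p̂₂ = 330/1041 ≈ 0.317003.
Pooled p̂ = (297+330)/(1071+1041) = 627/2112 = 0.296875.
SE = √(p̂(1−p̂)(1/n₁+1/n₂)) = √(0.296875·0.703125·0.00189432) = √(0.000395421) = 0.019885.
z = (0.277311 − 0.317003)/0.019885 = -0.039692/0.019885 = -1.9961.
p-value = P(Z > -1.996) ≈ 0.9770, so at α = 0.05 we fail to reject H₀.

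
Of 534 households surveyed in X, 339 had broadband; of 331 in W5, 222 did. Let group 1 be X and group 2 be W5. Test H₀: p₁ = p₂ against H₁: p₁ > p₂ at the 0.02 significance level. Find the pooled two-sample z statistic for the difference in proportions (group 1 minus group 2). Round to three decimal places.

p̂₁ = 339/534 ≈ 0.63483, p̂₂ = 222/331 ≈ 0.67069.
Pooled p̂ = (339+222)/(534+331) = 561/865 = 0.64855.
SE = √(p̂(1−p̂)(1/n₁+1/n₂)) = √(0.64855·0.35145·0.00489381) = √(0.00111545) = 0.03340.
z = (0.63483 − 0.67069)/0.03340 = -0.03586/0.03340 = -1.074.
p-value = P(Z > -1.074) ≈ 0.8585, so at α = 0.02 we fail to reject H₀.

z = -1.074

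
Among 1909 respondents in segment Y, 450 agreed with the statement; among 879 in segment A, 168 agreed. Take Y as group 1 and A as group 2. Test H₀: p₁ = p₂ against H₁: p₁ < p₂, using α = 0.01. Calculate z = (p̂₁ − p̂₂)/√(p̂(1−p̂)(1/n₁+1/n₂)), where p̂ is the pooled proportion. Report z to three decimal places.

z = 2.634

p̂₁ = 450/1909 ≈ 0.23573, p̂₂ = 168/879 ≈ 0.19113.
Pooled p̂ = (450+168)/(1909+879) = 618/2788 = 0.22166.
SE = √(p̂(1−p̂)(1/n₁+1/n₂)) = √(0.22166·0.77834·0.00166149) = √(0.000286656) = 0.01693.
z = (0.23573 − 0.19113)/0.01693 = 0.04460/0.01693 = 2.634.
p-value = P(Z < 2.634) ≈ 0.9958. With α = 0.01, fail to reject H₀.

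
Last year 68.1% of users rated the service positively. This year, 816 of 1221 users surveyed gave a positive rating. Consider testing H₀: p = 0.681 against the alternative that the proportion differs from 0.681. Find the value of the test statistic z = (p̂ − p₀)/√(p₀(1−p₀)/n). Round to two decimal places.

p̂ = 816/1221 = 0.6683.
Under H₀, SE = √(0.681·0.319/1221) = √(0.000177919) = 0.0133.
z = (0.6683 − 0.681)/0.0133 = -0.0127/0.0133 = -0.95.

z = -0.95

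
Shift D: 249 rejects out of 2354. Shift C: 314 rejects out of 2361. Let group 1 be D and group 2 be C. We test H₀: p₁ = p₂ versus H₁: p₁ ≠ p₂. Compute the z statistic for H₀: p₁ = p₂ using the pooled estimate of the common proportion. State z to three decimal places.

z = -2.882

p̂₁ = 249/2354 ≈ 0.10578, p̂₂ = 314/2361 ≈ 0.13299.
Pooled p̂ = (249+314)/(2354+2361) = 563/4715 = 0.11941.
SE = √(0.105148 × 0.000848358) = 0.00944.
z = (0.10578 − 0.13299)/0.00944 = -0.02721/0.00944 = -2.882.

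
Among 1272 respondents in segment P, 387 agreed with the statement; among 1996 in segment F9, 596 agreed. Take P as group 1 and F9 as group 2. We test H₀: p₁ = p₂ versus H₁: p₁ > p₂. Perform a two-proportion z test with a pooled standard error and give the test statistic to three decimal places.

p̂₁ = 387/1272 = 0.30425, p̂₂ = 596/1996 = 0.29860.
Pooled p̂ = (387+596)/(1272+1996) = 983/3268 = 0.30080.
SE = √(p̂(1−p̂)(1/n₁+1/n₂)) = √(0.30080·0.69920·0.00128717) = √(0.000270714) = 0.01645.
z = (0.30425 − 0.29860)/0.01645 = 0.00565/0.01645 = 0.343.
p-value = P(Z > 0.343) ≈ 0.3657.

z = 0.343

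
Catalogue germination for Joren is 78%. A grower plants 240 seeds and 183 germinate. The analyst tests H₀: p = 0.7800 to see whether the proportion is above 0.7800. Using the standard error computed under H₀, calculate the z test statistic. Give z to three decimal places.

z = -0.654

p̂ = 183/240 = 0.76250.
SE = √(p₀(1−p₀)/n) = √(0.1716/240) = 0.02674.
z = (0.76250 − 0.78)/0.02674 = -0.01750/0.02674 = -0.654.
p-value = P(Z > -0.654) ≈ 0.7436.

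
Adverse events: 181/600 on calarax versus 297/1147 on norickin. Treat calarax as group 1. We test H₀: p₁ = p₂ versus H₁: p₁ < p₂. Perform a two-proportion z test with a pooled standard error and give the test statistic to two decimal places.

z = 1.90

p̂₁ = 181/600 ≈ 0.3017, p̂₂ = 297/1147 ≈ 0.2589.
Pooled p̂ = (181+297)/(600+1147) = 478/1747 = 0.2736.
SE = √(p̂(1−p̂)(1/n₁+1/n₂)) = √(0.2736·0.7264·0.00253851) = √(0.000504524) = 0.0225.
z = (0.3017 − 0.2589)/0.0225 = 0.0428/0.0225 = 1.90.
p-value = P(Z < 1.902) ≈ 0.9714.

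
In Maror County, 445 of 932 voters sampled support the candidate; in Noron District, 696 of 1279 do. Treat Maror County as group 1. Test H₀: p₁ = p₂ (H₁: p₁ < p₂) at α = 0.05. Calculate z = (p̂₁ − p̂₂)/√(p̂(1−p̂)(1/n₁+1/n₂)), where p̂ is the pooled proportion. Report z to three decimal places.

p̂₁ = 445/932 = 0.477468, p̂₂ = 696/1279 = 0.544175.
Pooled p̂ = (445+696)/(932+1279) = 1141/2211 = 0.516056.
SE = √(0.249742 × 0.00185482) = 0.021523.
z = (0.477468 − 0.544175)/0.021523 = -0.066707/0.021523 = -3.099.
p-value = P(Z < -3.099) ≈ 0.0010; since p < α = 0.05, reject H₀.

z = -3.099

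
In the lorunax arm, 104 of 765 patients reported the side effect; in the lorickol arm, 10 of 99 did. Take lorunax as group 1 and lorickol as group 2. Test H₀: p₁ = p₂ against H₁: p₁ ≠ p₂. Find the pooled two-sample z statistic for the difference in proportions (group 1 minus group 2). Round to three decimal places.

z = 0.967

p̂₁ = 104/765 = 0.13595, p̂₂ = 10/99 = 0.10101.
Pooled p̂ = (104+10)/(765+99) = 114/864 = 0.13194.
SE = √(0.114535 × 0.0114082) = 0.03615.
z = (0.13595 − 0.10101)/0.03615 = 0.03494/0.03615 = 0.967.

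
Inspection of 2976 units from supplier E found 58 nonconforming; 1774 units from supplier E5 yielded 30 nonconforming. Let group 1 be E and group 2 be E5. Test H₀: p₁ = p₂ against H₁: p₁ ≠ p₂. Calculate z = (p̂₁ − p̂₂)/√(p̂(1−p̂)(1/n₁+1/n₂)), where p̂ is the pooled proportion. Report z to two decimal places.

z = 0.64

p̂₁ = 58/2976 = 0.01949, p̂₂ = 30/1774 = 0.01691.
Pooled p̂ = (58+30)/(2976+1774) = 88/4750 = 0.01853.
SE = √(p̂(1−p̂)(1/n₁+1/n₂)) = √(0.01853·0.98147·0.000899719) = √(1.63597e-05) = 0.00404.
z = (0.01949 − 0.01691)/0.00404 = 0.00258/0.00404 = 0.64.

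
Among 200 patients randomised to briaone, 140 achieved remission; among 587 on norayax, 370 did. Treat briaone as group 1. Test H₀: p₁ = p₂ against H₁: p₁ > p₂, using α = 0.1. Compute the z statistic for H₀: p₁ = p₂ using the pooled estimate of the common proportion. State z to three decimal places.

p̂₁ = 140/200 ≈ 0.70000, p̂₂ = 370/587 ≈ 0.63032.
Pooled p̂ = (140+370)/(200+587) = 510/787 = 0.64803.
SE = √(p̂(1−p̂)(1/n₁+1/n₂)) = √(0.64803·0.35197·0.00670358) = √(0.001529) = 0.03910.
z = (0.70000 − 0.63032)/0.03910 = 0.06968/0.03910 = 1.782.
p-value = P(Z > 1.782) ≈ 0.0374, so at α = 0.1 we reject H₀.

z = 1.782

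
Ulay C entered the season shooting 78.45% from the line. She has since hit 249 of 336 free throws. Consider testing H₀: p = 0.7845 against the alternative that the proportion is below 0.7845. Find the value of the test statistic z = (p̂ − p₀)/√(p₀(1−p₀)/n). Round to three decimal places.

p̂ = 249/336 = 0.74107.
Under H₀, SE = √(0.7845·0.2155/336) = √(0.000503154) = 0.02243.
z = (0.74107 − 0.7845)/0.02243 = -0.04343/0.02243 = -1.936.
p-value = P(Z < -1.936) ≈ 0.0264.

z = -1.936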